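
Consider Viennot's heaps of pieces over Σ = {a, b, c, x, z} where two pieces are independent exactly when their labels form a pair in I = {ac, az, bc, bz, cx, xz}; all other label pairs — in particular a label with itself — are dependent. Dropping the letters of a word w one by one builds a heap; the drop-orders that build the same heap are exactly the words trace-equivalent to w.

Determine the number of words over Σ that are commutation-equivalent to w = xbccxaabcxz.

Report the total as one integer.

#0=x has no predecessor
#1=b depends on [0:x]
#2=c has no predecessor
#3=c depends on [2:c]
#4=x depends on [1:b]
#5=a depends on [4:x]
#6=a depends on [5:a]
#7=b depends on [6:a]
#8=c depends on [3:c]
#9=x depends on [7:b]
#10=z depends on [8:c]
sources: [0:x, 2:c]
N(rest) = Σ N(rest − s) over sources s of rest; N(one piece) = 1:
  size 1 → [9]=1  [10]=1
  size 2 → [7,9]=1  [8,10]=1  [9,10]=2
  size 3 → [3,8,10]=1  [6,7,9]=1  [7,9,10]=3  [8,9,10]=3
  size 4 → [2,3,8,10]=1  [3,8,9,10]=4  [5,6,7,9]=1  [6,7,9,10]=4  [7,8,9,10]=6
  size 5 → [2,3,8,9,10]=5  [3,7,8,9,10]=10  [4,5,6,7,9]=1  [5,6,7,9,10]=5  [6,7,8,9,10]=10
  size 6 → [1,4,5,6,7,9]=1  [2,3,7,8,9,10]=15  [3,6,7,8,9,10]=20  [4,5,6,7,9,10]=6  [5,6,7,8,9,10]=15
  size 7 → [0,1,4,5,6,7,9]=1  [1,4,5,6,7,9,10]=7  [2,3,6,7,8,9,10]=35  [3,5,6,7,8,9,10]=35  [4,5,6,7,8,9,10]=21
  size 8 → [0,1,4,5,6,7,9,10]=8  [1,4,5,6,7,8,9,10]=28  [2,3,5,6,7,8,9,10]=70  [3,4,5,6,7,8,9,10]=56
  size 9 → [0,1,4,5,6,7,8,9,10]=36  [1,3,4,5,6,7,8,9,10]=84  [2,3,4,5,6,7,8,9,10]=126
  first=0(x) contributes 210
  first=2(c) contributes 120
|[w]| = 330

330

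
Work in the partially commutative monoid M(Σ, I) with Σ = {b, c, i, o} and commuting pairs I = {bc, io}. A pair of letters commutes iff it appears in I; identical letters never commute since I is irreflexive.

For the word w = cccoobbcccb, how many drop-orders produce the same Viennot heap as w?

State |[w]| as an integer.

20

0(c) covers ∅
1(c) covers 0:c
2(c) covers 1:c
3(o) covers 2:c
4(o) covers 3:o
5(b) covers 4:o
6(b) covers 5:b
7(c) covers 4:o
8(c) covers 7:c
9(c) covers 8:c
10(b) covers 6:b
floor of heap: 0:c
completions by unplaced set U, small U first (add the entries for U minus each lowest piece of U):
  |U|=1: {9}:1  {10}:1
  |U|=2: {6,10}:1  {8,9}:1  {9,10}:2
  |U|=3: {5,6,10}:1  {6,9,10}:3  {7,8,9}:1  {8,9,10}:3
  |U|=4: {5,6,9,10}:4  {6,8,9,10}:6  {7,8,9,10}:4
  |U|=5: {5,6,8,9,10}:10  {6,7,8,9,10}:10
  |U|=6: {5,6,7,8,9,10}:20
  |U|=7: {4,5,6,7,8,9,10}:20
  |U|=8: {3,4,5,6,7,8,9,10}:20
  |U|=9: {2,3,4,5,6,7,8,9,10}:20
  start at 0(c): 20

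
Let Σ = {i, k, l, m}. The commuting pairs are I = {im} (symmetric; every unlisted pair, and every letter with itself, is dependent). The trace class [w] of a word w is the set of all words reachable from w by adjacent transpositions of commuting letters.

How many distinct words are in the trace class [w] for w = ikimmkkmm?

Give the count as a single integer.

piece 0:i — minimal
piece 1:k rests on {0:i}
piece 2:i rests on {1:k}
piece 3:m rests on {1:k}
piece 4:m rests on {3:m}
piece 5:k rests on {2:i, 4:m}
piece 6:k rests on {5:k}
piece 7:m rests on {6:k}
piece 8:m rests on {7:m}
minimal pieces: {0:i}
ways to finish when only these pieces remain (= sum over removing one remaining piece with nothing left below it):
  1 left: {8}→1
  2 left: {7,8}→1
  3 left: {6,7,8}→1
  4 left: {5,6,7,8}→1
  5 left: {2,5,6,7,8}→1  {4,5,6,7,8}→1
  6 left: {2,4,5,6,7,8}→2  {3,4,5,6,7,8}→1
  7 left: {2,3,4,5,6,7,8}→3
  placing 0:i first → 3 extensions

3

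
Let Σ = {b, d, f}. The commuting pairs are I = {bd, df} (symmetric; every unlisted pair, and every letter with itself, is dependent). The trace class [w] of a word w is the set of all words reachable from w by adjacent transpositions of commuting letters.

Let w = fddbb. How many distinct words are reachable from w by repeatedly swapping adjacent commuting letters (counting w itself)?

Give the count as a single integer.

10

0(f) covers ∅
1(d) covers ∅
2(d) covers 1:d
3(b) covers 0:f
4(b) covers 3:b
floor of heap: 0:f, 1:d
completions by unplaced set U, small U first (add the entries for U minus each lowest piece of U):
  |U|=1: {2}:1  {4}:1
  |U|=2: {1,2}:1  {2,4}:2  {3,4}:1
  |U|=3: {0,3,4}:1  {1,2,4}:3  {2,3,4}:3
  start at 0(f): 6
  start at 1(d): 4
sum over floor = 10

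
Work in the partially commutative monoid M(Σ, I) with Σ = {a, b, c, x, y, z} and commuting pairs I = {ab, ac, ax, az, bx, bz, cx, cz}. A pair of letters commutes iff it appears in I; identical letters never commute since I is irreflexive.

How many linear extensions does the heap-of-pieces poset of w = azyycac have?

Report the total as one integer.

#0=a has no predecessor
#1=z has no predecessor
#2=y depends on [0:a, 1:z]
#3=y depends on [2:y]
#4=c depends on [3:y]
#5=a depends on [3:y]
#6=c depends on [4:c]
sources: [0:a, 1:z]
N(rest) = Σ N(rest − s) over sources s of rest; N(one piece) = 1:
  size 1 → [5]=1  [6]=1
  size 2 → [4,6]=1  [5,6]=2
  size 3 → [4,5,6]=3
  size 4 → [3,4,5,6]=3
  size 5 → [2,3,4,5,6]=3
  first=0(a) contributes 3
  first=1(z) contributes 3
|[w]| = 6

6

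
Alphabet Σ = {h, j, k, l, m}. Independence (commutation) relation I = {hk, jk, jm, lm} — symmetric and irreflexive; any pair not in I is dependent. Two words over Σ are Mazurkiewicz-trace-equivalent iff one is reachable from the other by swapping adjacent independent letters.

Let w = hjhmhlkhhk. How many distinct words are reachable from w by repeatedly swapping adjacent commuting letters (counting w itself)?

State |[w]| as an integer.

piece 0:h — minimal
piece 1:j rests on {0:h}
piece 2:h rests on {1:j}
piece 3:m rests on {2:h}
piece 4:h rests on {3:m}
piece 5:l rests on {4:h}
piece 6:k rests on {5:l}
piece 7:h rests on {5:l}
piece 8:h rests on {7:h}
piece 9:k rests on {6:k}
minimal pieces: {0:h}
ways to finish when only these pieces remain (= sum over removing one remaining piece with nothing left below it):
  1 left: {8}→1  {9}→1
  2 left: {6,9}→1  {7,8}→1  {8,9}→2
  3 left: {6,8,9}→3  {7,8,9}→3
  4 left: {6,7,8,9}→6
  5 left: {5,6,7,8,9}→6
  6 left: {4,5,6,7,8,9}→6
  7 left: {3,4,5,6,7,8,9}→6
  8 left: {2,3,4,5,6,7,8,9}→6
  placing 0:h first → 6 extensions

6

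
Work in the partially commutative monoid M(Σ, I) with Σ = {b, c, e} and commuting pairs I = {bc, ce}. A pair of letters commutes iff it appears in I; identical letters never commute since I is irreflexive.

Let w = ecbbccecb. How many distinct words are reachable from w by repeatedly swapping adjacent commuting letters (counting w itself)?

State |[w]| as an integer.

drop 0:e onto floor
drop 1:c onto floor
drop 2:b onto {0:e}
drop 3:b onto {2:b}
drop 4:c onto {1:c}
drop 5:c onto {4:c}
drop 6:e onto {3:b}
drop 7:c onto {5:c}
drop 8:b onto {6:e}
ground layer = {0:e, 1:c}
drop-orders for the pieces not yet dropped (sum over which currently-grounded one goes next):
  1 to go: {7} 1  {8} 1
  2 to go: {5,7} 1  {6,8} 1  {7,8} 2
  3 to go: {3,6,8} 1  {4,5,7} 1  {5,7,8} 3  {6,7,8} 3
  4 to go: {1,4,5,7} 1  {2,3,6,8} 1  {3,6,7,8} 4  {4,5,7,8} 4  {5,6,7,8} 6
  5 to go: {0,2,3,6,8} 1  {1,4,5,7,8} 5  {2,3,6,7,8} 5  {3,5,6,7,8} 10  {4,5,6,7,8} 10
  6 to go: {0,2,3,6,7,8} 6  {1,4,5,6,7,8} 15  {2,3,5,6,7,8} 15  {3,4,5,6,7,8} 20
  7 to go: {0,2,3,5,6,7,8} 21  {1,3,4,5,6,7,8} 35  {2,3,4,5,6,7,8} 35
  if 0:e drops first: 70 orders
  if 1:c drops first: 56 orders
heap linearizations: 126

126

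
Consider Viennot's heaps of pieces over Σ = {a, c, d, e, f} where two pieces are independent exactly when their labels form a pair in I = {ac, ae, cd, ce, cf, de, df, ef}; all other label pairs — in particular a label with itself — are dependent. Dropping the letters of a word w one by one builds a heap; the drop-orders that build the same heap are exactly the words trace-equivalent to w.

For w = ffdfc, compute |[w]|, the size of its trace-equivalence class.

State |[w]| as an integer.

0(f) covers ∅
1(f) covers 0:f
2(d) covers ∅
3(f) covers 1:f
4(c) covers ∅
floor of heap: 0:f, 2:d, 4:c
completions by unplaced set U, small U first (add the entries for U minus each lowest piece of U):
  |U|=1: {2}:1  {3}:1  {4}:1
  |U|=2: {1,3}:1  {2,3}:2  {2,4}:2  {3,4}:2
  |U|=3: {0,1,3}:1  {1,2,3}:3  {1,3,4}:3  {2,3,4}:6
  start at 0(f): 12
  start at 2(d): 4
  start at 4(c): 4
sum over floor = 20

20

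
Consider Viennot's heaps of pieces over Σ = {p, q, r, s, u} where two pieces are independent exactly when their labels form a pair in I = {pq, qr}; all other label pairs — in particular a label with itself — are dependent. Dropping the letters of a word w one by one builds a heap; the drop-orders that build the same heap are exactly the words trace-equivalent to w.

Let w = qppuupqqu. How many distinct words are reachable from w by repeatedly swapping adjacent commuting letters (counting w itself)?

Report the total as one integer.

9

#0=q has no predecessor
#1=p has no predecessor
#2=p depends on [1:p]
#3=u depends on [0:q, 2:p]
#4=u depends on [3:u]
#5=p depends on [4:u]
#6=q depends on [4:u]
#7=q depends on [6:q]
#8=u depends on [5:p, 7:q]
sources: [0:q, 1:p]
N(rest) = Σ N(rest − s) over sources s of rest; N(one piece) = 1:
  size 1 → [8]=1
  size 2 → [5,8]=1  [7,8]=1
  size 3 → [5,7,8]=2  [6,7,8]=1
  size 4 → [5,6,7,8]=3
  size 5 → [4,5,6,7,8]=3
  size 6 → [3,4,5,6,7,8]=3
  size 7 → [0,3,4,5,6,7,8]=3  [2,3,4,5,6,7,8]=3
  first=0(q) contributes 3
  first=1(p) contributes 6
|[w]| = 9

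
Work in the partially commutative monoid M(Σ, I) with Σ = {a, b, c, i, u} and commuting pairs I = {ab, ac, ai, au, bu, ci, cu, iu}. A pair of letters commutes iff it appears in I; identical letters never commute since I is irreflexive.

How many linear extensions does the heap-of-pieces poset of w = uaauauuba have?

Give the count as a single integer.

630

drop 0:u onto floor
drop 1:a onto floor
drop 2:a onto {1:a}
drop 3:u onto {0:u}
drop 4:a onto {2:a}
drop 5:u onto {3:u}
drop 6:u onto {5:u}
drop 7:b onto floor
drop 8:a onto {4:a}
ground layer = {0:u, 1:a, 7:b}
drop-orders for the pieces not yet dropped (sum over which currently-grounded one goes next):
  1 to go: {6} 1  {7} 1  {8} 1
  2 to go: {4,8} 1  {5,6} 1  {6,7} 2  {6,8} 2  {7,8} 2
  3 to go: {2,4,8} 1  {3,5,6} 1  {4,6,8} 3  {4,7,8} 3  {5,6,7} 3  {5,6,8} 3  {6,7,8} 6
  4 to go: {0,3,5,6} 1  {1,2,4,8} 1  {2,4,6,8} 4  {2,4,7,8} 4  {3,5,6,7} 4  {3,5,6,8} 4  {4,5,6,8} 6  {4,6,7,8} 12  {5,6,7,8} 12
  5 to go: {0,3,5,6,7} 5  {0,3,5,6,8} 5  {1,2,4,6,8} 5  {1,2,4,7,8} 5  {2,4,5,6,8} 10  {2,4,6,7,8} 20  {3,4,5,6,8} 10  {3,5,6,7,8} 20  {4,5,6,7,8} 30
  6 to go: {0,3,4,5,6,8} 15  {0,3,5,6,7,8} 30  {1,2,4,5,6,8} 15  {1,2,4,6,7,8} 30  {2,3,4,5,6,8} 20  {2,4,5,6,7,8} 60  {3,4,5,6,7,8} 60
  7 to go: {0,2,3,4,5,6,8} 35  {0,3,4,5,6,7,8} 105  {1,2,3,4,5,6,8} 35  {1,2,4,5,6,7,8} 105  {2,3,4,5,6,7,8} 140
  if 0:u drops first: 280 orders
  if 1:a drops first: 280 orders
  if 7:b drops first: 70 orders
heap linearizations: 630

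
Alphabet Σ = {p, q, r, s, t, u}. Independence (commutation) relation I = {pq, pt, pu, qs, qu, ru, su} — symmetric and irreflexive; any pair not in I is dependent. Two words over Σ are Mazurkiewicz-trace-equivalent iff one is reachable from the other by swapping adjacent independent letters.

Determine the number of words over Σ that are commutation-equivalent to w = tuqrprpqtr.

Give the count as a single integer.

0(t) covers ∅
1(u) covers 0:t
2(q) covers 0:t
3(r) covers 2:q
4(p) covers 3:r
5(r) covers 4:p
6(p) covers 5:r
7(q) covers 5:r
8(t) covers 1:u, 7:q
9(r) covers 6:p, 8:t
floor of heap: 0:t
completions by unplaced set U, small U first (add the entries for U minus each lowest piece of U):
  |U|=1: {9}:1
  |U|=2: {6,9}:1  {8,9}:1
  |U|=3: {1,8,9}:1  {6,8,9}:2  {7,8,9}:1
  |U|=4: {1,6,8,9}:3  {1,7,8,9}:2  {6,7,8,9}:3
  |U|=5: {1,6,7,8,9}:8  {5,6,7,8,9}:3
  |U|=6: {1,5,6,7,8,9}:11  {4,5,6,7,8,9}:3
  |U|=7: {1,4,5,6,7,8,9}:14  {3,4,5,6,7,8,9}:3
  |U|=8: {1,3,4,5,6,7,8,9}:17  {2,3,4,5,6,7,8,9}:3
  start at 0(t): 20

20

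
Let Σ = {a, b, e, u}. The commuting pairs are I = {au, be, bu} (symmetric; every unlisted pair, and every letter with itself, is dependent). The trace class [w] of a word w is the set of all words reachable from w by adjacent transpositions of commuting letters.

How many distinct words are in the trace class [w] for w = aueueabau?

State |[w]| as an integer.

8

drop 0:a onto floor
drop 1:u onto floor
drop 2:e onto {0:a, 1:u}
drop 3:u onto {2:e}
drop 4:e onto {3:u}
drop 5:a onto {4:e}
drop 6:b onto {5:a}
drop 7:a onto {6:b}
drop 8:u onto {4:e}
ground layer = {0:a, 1:u}
drop-orders for the pieces not yet dropped (sum over which currently-grounded one goes next):
  1 to go: {7} 1  {8} 1
  2 to go: {6,7} 1  {7,8} 2
  3 to go: {5,6,7} 1  {6,7,8} 3
  4 to go: {5,6,7,8} 4
  5 to go: {4,5,6,7,8} 4
  6 to go: {3,4,5,6,7,8} 4
  7 to go: {2,3,4,5,6,7,8} 4
  if 0:a drops first: 4 orders
  if 1:u drops first: 4 orders
heap linearizations: 8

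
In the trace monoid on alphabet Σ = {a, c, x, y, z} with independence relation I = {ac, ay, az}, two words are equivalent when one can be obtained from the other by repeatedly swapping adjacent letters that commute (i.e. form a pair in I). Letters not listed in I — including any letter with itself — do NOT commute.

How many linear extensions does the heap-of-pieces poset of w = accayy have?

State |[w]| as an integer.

15

drop 0:a onto floor
drop 1:c onto floor
drop 2:c onto {1:c}
drop 3:a onto {0:a}
drop 4:y onto {2:c}
drop 5:y onto {4:y}
ground layer = {0:a, 1:c}
drop-orders for the pieces not yet dropped (sum over which currently-grounded one goes next):
  1 to go: {3} 1  {5} 1
  2 to go: {0,3} 1  {3,5} 2  {4,5} 1
  3 to go: {0,3,5} 3  {2,4,5} 1  {3,4,5} 3
  4 to go: {0,3,4,5} 6  {1,2,4,5} 1  {2,3,4,5} 4
  if 0:a drops first: 5 orders
  if 1:c drops first: 10 orders
heap linearizations: 15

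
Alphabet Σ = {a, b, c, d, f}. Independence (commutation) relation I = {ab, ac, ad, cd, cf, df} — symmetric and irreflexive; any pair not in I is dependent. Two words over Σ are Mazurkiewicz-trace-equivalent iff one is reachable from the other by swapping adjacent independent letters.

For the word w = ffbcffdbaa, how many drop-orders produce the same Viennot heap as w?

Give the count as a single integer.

62

#0=f has no predecessor
#1=f depends on [0:f]
#2=b depends on [1:f]
#3=c depends on [2:b]
#4=f depends on [2:b]
#5=f depends on [4:f]
#6=d depends on [2:b]
#7=b depends on [3:c, 5:f, 6:d]
#8=a depends on [5:f]
#9=a depends on [8:a]
sources: [0:f]
N(rest) = Σ N(rest − s) over sources s of rest; N(one piece) = 1:
  size 1 → [7]=1  [9]=1
  size 2 → [3,7]=1  [6,7]=1  [7,9]=2  [8,9]=1
  size 3 → [3,6,7]=2  [3,7,9]=3  [6,7,9]=3  [7,8,9]=3
  size 4 → [3,6,7,9]=8  [3,7,8,9]=6  [5,7,8,9]=3  [6,7,8,9]=6
  size 5 → [3,5,7,8,9]=9  [3,6,7,8,9]=20  [4,5,7,8,9]=3  [5,6,7,8,9]=9
  size 6 → [3,4,5,7,8,9]=12  [3,5,6,7,8,9]=38  [4,5,6,7,8,9]=12
  size 7 → [3,4,5,6,7,8,9]=62
  size 8 → [2,3,4,5,6,7,8,9]=62
  first=0(f) contributes 62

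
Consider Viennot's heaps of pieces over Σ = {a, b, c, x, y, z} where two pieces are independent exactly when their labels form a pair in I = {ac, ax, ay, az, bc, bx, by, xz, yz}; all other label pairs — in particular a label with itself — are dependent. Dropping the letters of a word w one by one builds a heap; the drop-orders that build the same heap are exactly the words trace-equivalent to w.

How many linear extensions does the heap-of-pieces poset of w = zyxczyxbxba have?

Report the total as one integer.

drop 0:z onto floor
drop 1:y onto floor
drop 2:x onto {1:y}
drop 3:c onto {0:z, 2:x}
drop 4:z onto {3:c}
drop 5:y onto {3:c}
drop 6:x onto {5:y}
drop 7:b onto {4:z}
drop 8:x onto {6:x}
drop 9:b onto {7:b}
drop 10:a onto {9:b}
ground layer = {0:z, 1:y}
drop-orders for the pieces not yet dropped (sum over which currently-grounded one goes next):
  1 to go: {8} 1  {10} 1
  2 to go: {6,8} 1  {8,10} 2  {9,10} 1
  3 to go: {5,6,8} 1  {6,8,10} 3  {7,9,10} 1  {8,9,10} 3
  4 to go: {4,7,9,10} 1  {5,6,8,10} 4  {6,8,9,10} 6  {7,8,9,10} 4
  5 to go: {4,7,8,9,10} 5  {5,6,8,9,10} 10  {6,7,8,9,10} 10
  6 to go: {4,6,7,8,9,10} 15  {5,6,7,8,9,10} 20
  7 to go: {4,5,6,7,8,9,10} 35
  8 to go: {3,4,5,6,7,8,9,10} 35
  9 to go: {0,3,4,5,6,7,8,9,10} 35  {2,3,4,5,6,7,8,9,10} 35
  if 0:z drops first: 35 orders
  if 1:y drops first: 70 orders
heap linearizations: 105

105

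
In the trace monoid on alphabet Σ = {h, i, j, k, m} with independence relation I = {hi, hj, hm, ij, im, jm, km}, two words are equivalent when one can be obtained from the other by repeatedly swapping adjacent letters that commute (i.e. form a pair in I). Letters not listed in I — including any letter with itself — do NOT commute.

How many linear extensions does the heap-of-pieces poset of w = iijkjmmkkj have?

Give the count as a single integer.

135

#0=i has no predecessor
#1=i depends on [0:i]
#2=j has no predecessor
#3=k depends on [1:i, 2:j]
#4=j depends on [3:k]
#5=m has no predecessor
#6=m depends on [5:m]
#7=k depends on [4:j]
#8=k depends on [7:k]
#9=j depends on [8:k]
sources: [0:i, 2:j, 5:m]
N(rest) = Σ N(rest − s) over sources s of rest; N(one piece) = 1:
  size 1 → [6]=1  [9]=1
  size 2 → [5,6]=1  [6,9]=2  [8,9]=1
  size 3 → [5,6,9]=3  [6,8,9]=3  [7,8,9]=1
  size 4 → [4,7,8,9]=1  [5,6,8,9]=6  [6,7,8,9]=4
  size 5 → [3,4,7,8,9]=1  [4,6,7,8,9]=5  [5,6,7,8,9]=10
  size 6 → [1,3,4,7,8,9]=1  [2,3,4,7,8,9]=1  [3,4,6,7,8,9]=6  [4,5,6,7,8,9]=15
  size 7 → [0,1,3,4,7,8,9]=1  [1,2,3,4,7,8,9]=2  [1,3,4,6,7,8,9]=7  [2,3,4,6,7,8,9]=7  [3,4,5,6,7,8,9]=21
  size 8 → [0,1,2,3,4,7,8,9]=3  [0,1,3,4,6,7,8,9]=8  [1,2,3,4,6,7,8,9]=16  [1,3,4,5,6,7,8,9]=28  [2,3,4,5,6,7,8,9]=28
  first=0(i) contributes 72
  first=2(j) contributes 36
  first=5(m) contributes 27
|[w]| = 135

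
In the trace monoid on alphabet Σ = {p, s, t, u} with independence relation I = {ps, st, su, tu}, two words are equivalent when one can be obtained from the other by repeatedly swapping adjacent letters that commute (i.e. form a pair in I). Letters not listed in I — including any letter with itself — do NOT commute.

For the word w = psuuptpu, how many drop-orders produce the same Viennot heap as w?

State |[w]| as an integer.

8

0(p) covers ∅
1(s) covers ∅
2(u) covers 0:p
3(u) covers 2:u
4(p) covers 3:u
5(t) covers 4:p
6(p) covers 5:t
7(u) covers 6:p
floor of heap: 0:p, 1:s
completions by unplaced set U, small U first (add the entries for U minus each lowest piece of U):
  |U|=1: {1}:1  {7}:1
  |U|=2: {1,7}:2  {6,7}:1
  |U|=3: {1,6,7}:3  {5,6,7}:1
  |U|=4: {1,5,6,7}:4  {4,5,6,7}:1
  |U|=5: {1,4,5,6,7}:5  {3,4,5,6,7}:1
  |U|=6: {1,3,4,5,6,7}:6  {2,3,4,5,6,7}:1
  start at 0(p): 7
  start at 1(s): 1
sum over floor = 8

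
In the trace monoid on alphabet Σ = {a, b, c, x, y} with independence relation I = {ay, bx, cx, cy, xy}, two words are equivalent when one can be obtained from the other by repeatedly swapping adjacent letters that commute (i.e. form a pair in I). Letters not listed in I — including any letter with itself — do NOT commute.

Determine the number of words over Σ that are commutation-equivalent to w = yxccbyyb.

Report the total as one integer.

#0=y has no predecessor
#1=x has no predecessor
#2=c has no predecessor
#3=c depends on [2:c]
#4=b depends on [0:y, 3:c]
#5=y depends on [4:b]
#6=y depends on [5:y]
#7=b depends on [6:y]
sources: [0:y, 1:x, 2:c]
N(rest) = Σ N(rest − s) over sources s of rest; N(one piece) = 1:
  size 1 → [1]=1  [7]=1
  size 2 → [1,7]=2  [6,7]=1
  size 3 → [1,6,7]=3  [5,6,7]=1
  size 4 → [1,5,6,7]=4  [4,5,6,7]=1
  size 5 → [0,4,5,6,7]=1  [1,4,5,6,7]=5  [3,4,5,6,7]=1
  size 6 → [0,1,4,5,6,7]=6  [0,3,4,5,6,7]=2  [1,3,4,5,6,7]=6  [2,3,4,5,6,7]=1
  first=0(y) contributes 7
  first=1(x) contributes 3
  first=2(c) contributes 14
|[w]| = 24

24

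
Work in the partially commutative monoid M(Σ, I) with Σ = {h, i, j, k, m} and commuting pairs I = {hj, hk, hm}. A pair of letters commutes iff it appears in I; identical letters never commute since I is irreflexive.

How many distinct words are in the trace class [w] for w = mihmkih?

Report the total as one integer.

3

piece 0:m — minimal
piece 1:i rests on {0:m}
piece 2:h rests on {1:i}
piece 3:m rests on {1:i}
piece 4:k rests on {3:m}
piece 5:i rests on {2:h, 4:k}
piece 6:h rests on {5:i}
minimal pieces: {0:m}
ways to finish when only these pieces remain (= sum over removing one remaining piece with nothing left below it):
  1 left: {6}→1
  2 left: {5,6}→1
  3 left: {2,5,6}→1  {4,5,6}→1
  4 left: {2,4,5,6}→2  {3,4,5,6}→1
  5 left: {2,3,4,5,6}→3
  placing 0:m first → 3 extensions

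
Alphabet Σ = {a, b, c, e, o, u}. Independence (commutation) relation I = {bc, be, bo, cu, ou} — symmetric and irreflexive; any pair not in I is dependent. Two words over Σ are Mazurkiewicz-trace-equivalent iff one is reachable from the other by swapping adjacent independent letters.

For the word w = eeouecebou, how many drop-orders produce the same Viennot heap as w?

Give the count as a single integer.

20

#0=e has no predecessor
#1=e depends on [0:e]
#2=o depends on [1:e]
#3=u depends on [1:e]
#4=e depends on [2:o, 3:u]
#5=c depends on [4:e]
#6=e depends on [5:c]
#7=b depends on [3:u]
#8=o depends on [6:e]
#9=u depends on [6:e, 7:b]
sources: [0:e]
N(rest) = Σ N(rest − s) over sources s of rest; N(one piece) = 1:
  size 1 → [8]=1  [9]=1
  size 2 → [7,9]=1  [8,9]=2
  size 3 → [6,8,9]=2  [7,8,9]=3
  size 4 → [5,6,8,9]=2  [6,7,8,9]=5
  size 5 → [4,5,6,8,9]=2  [5,6,7,8,9]=7
  size 6 → [2,4,5,6,8,9]=2  [4,5,6,7,8,9]=9
  size 7 → [2,4,5,6,7,8,9]=11  [3,4,5,6,7,8,9]=9
  size 8 → [2,3,4,5,6,7,8,9]=20
  first=0(e) contributes 20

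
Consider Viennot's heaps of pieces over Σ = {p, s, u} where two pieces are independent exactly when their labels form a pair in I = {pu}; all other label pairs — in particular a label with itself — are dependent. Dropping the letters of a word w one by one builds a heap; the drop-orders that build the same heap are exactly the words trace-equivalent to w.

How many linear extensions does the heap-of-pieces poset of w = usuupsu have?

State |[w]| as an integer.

3

piece 0:u — minimal
piece 1:s rests on {0:u}
piece 2:u rests on {1:s}
piece 3:u rests on {2:u}
piece 4:p rests on {1:s}
piece 5:s rests on {3:u, 4:p}
piece 6:u rests on {5:s}
minimal pieces: {0:u}
ways to finish when only these pieces remain (= sum over removing one remaining piece with nothing left below it):
  1 left: {6}→1
  2 left: {5,6}→1
  3 left: {3,5,6}→1  {4,5,6}→1
  4 left: {2,3,5,6}→1  {3,4,5,6}→2
  5 left: {2,3,4,5,6}→3
  placing 0:u first → 3 extensions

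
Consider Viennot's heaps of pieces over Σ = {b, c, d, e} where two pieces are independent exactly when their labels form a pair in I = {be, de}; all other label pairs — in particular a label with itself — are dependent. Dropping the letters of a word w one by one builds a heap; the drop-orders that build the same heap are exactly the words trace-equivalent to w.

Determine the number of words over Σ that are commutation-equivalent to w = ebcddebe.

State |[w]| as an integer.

drop 0:e onto floor
drop 1:b onto floor
drop 2:c onto {0:e, 1:b}
drop 3:d onto {2:c}
drop 4:d onto {3:d}
drop 5:e onto {2:c}
drop 6:b onto {4:d}
drop 7:e onto {5:e}
ground layer = {0:e, 1:b}
drop-orders for the pieces not yet dropped (sum over which currently-grounded one goes next):
  1 to go: {6} 1  {7} 1
  2 to go: {4,6} 1  {5,7} 1  {6,7} 2
  3 to go: {3,4,6} 1  {4,6,7} 3  {5,6,7} 3
  4 to go: {3,4,6,7} 4  {4,5,6,7} 6
  5 to go: {3,4,5,6,7} 10
  6 to go: {2,3,4,5,6,7} 10
  if 0:e drops first: 10 orders
  if 1:b drops first: 10 orders
heap linearizations: 20

20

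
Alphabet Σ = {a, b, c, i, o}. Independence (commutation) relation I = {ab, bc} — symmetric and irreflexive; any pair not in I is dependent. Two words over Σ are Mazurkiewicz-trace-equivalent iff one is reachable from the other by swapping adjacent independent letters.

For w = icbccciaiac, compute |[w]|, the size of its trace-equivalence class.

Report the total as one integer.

5

#0=i has no predecessor
#1=c depends on [0:i]
#2=b depends on [0:i]
#3=c depends on [1:c]
#4=c depends on [3:c]
#5=c depends on [4:c]
#6=i depends on [2:b, 5:c]
#7=a depends on [6:i]
#8=i depends on [7:a]
#9=a depends on [8:i]
#10=c depends on [9:a]
sources: [0:i]
N(rest) = Σ N(rest − s) over sources s of rest; N(one piece) = 1:
  size 1 → [10]=1
  size 2 → [9,10]=1
  size 3 → [8,9,10]=1
  size 4 → [7,8,9,10]=1
  size 5 → [6,7,8,9,10]=1
  size 6 → [2,6,7,8,9,10]=1  [5,6,7,8,9,10]=1
  size 7 → [2,5,6,7,8,9,10]=2  [4,5,6,7,8,9,10]=1
  size 8 → [2,4,5,6,7,8,9,10]=3  [3,4,5,6,7,8,9,10]=1
  size 9 → [1,3,4,5,6,7,8,9,10]=1  [2,3,4,5,6,7,8,9,10]=4
  first=0(i) contributes 5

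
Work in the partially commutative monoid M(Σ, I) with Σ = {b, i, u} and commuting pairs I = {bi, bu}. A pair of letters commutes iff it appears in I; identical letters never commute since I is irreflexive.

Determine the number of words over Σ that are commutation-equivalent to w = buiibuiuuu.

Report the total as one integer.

45

#0=b has no predecessor
#1=u has no predecessor
#2=i depends on [1:u]
#3=i depends on [2:i]
#4=b depends on [0:b]
#5=u depends on [3:i]
#6=i depends on [5:u]
#7=u depends on [6:i]
#8=u depends on [7:u]
#9=u depends on [8:u]
sources: [0:b, 1:u]
N(rest) = Σ N(rest − s) over sources s of rest; N(one piece) = 1:
  size 1 → [4]=1  [9]=1
  size 2 → [0,4]=1  [4,9]=2  [8,9]=1
  size 3 → [0,4,9]=3  [4,8,9]=3  [7,8,9]=1
  size 4 → [0,4,8,9]=6  [4,7,8,9]=4  [6,7,8,9]=1
  size 5 → [0,4,7,8,9]=10  [4,6,7,8,9]=5  [5,6,7,8,9]=1
  size 6 → [0,4,6,7,8,9]=15  [3,5,6,7,8,9]=1  [4,5,6,7,8,9]=6
  size 7 → [0,4,5,6,7,8,9]=21  [2,3,5,6,7,8,9]=1  [3,4,5,6,7,8,9]=7
  size 8 → [0,3,4,5,6,7,8,9]=28  [1,2,3,5,6,7,8,9]=1  [2,3,4,5,6,7,8,9]=8
  first=0(b) contributes 9
  first=1(u) contributes 36
|[w]| = 45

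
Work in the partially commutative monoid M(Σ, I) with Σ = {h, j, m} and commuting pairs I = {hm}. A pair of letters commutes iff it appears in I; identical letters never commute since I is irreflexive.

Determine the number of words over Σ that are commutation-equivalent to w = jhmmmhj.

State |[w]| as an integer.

#0=j has no predecessor
#1=h depends on [0:j]
#2=m depends on [0:j]
#3=m depends on [2:m]
#4=m depends on [3:m]
#5=h depends on [1:h]
#6=j depends on [4:m, 5:h]
sources: [0:j]
N(rest) = Σ N(rest − s) over sources s of rest; N(one piece) = 1:
  size 1 → [6]=1
  size 2 → [4,6]=1  [5,6]=1
  size 3 → [1,5,6]=1  [3,4,6]=1  [4,5,6]=2
  size 4 → [1,4,5,6]=3  [2,3,4,6]=1  [3,4,5,6]=3
  size 5 → [1,3,4,5,6]=6  [2,3,4,5,6]=4
  first=0(j) contributes 10

10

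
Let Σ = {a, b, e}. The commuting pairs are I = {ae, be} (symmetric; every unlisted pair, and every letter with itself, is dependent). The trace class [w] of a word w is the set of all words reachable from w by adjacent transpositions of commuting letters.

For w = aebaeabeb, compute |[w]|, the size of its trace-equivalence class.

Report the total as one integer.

#0=a has no predecessor
#1=e has no predecessor
#2=b depends on [0:a]
#3=a depends on [2:b]
#4=e depends on [1:e]
#5=a depends on [3:a]
#6=b depends on [5:a]
#7=e depends on [4:e]
#8=b depends on [6:b]
sources: [0:a, 1:e]
N(rest) = Σ N(rest − s) over sources s of rest; N(one piece) = 1:
  size 1 → [7]=1  [8]=1
  size 2 → [4,7]=1  [6,8]=1  [7,8]=2
  size 3 → [1,4,7]=1  [4,7,8]=3  [5,6,8]=1  [6,7,8]=3
  size 4 → [1,4,7,8]=4  [3,5,6,8]=1  [4,6,7,8]=6  [5,6,7,8]=4
  size 5 → [1,4,6,7,8]=10  [2,3,5,6,8]=1  [3,5,6,7,8]=5  [4,5,6,7,8]=10
  size 6 → [0,2,3,5,6,8]=1  [1,4,5,6,7,8]=20  [2,3,5,6,7,8]=6  [3,4,5,6,7,8]=15
  size 7 → [0,2,3,5,6,7,8]=7  [1,3,4,5,6,7,8]=35  [2,3,4,5,6,7,8]=21
  first=0(a) contributes 56
  first=1(e) contributes 28
|[w]| = 84

84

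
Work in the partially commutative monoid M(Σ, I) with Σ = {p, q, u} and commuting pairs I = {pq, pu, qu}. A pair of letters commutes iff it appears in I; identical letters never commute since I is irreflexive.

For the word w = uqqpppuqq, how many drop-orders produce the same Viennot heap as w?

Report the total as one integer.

piece 0:u — minimal
piece 1:q — minimal
piece 2:q rests on {1:q}
piece 3:p — minimal
piece 4:p rests on {3:p}
piece 5:p rests on {4:p}
piece 6:u rests on {0:u}
piece 7:q rests on {2:q}
piece 8:q rests on {7:q}
minimal pieces: {0:u, 1:q, 3:p}
ways to finish when only these pieces remain (= sum over removing one remaining piece with nothing left below it):
  1 left: {5}→1  {6}→1  {8}→1
  2 left: {0,6}→1  {4,5}→1  {5,6}→2  {5,8}→2  {6,8}→2  {7,8}→1
  3 left: {0,5,6}→3  {0,6,8}→3  {2,7,8}→1  {3,4,5}→1  {4,5,6}→3  {4,5,8}→3  {5,6,8}→6  {5,7,8}→3  {6,7,8}→3
  4 left: {0,4,5,6}→6  {0,5,6,8}→12  {0,6,7,8}→6  {1,2,7,8}→1  {2,5,7,8}→4  {2,6,7,8}→4  {3,4,5,6}→4  {3,4,5,8}→4  {4,5,6,8}→12  {4,5,7,8}→6  {5,6,7,8}→12
  5 left: {0,2,6,7,8}→10  {0,3,4,5,6}→10  {0,4,5,6,8}→30  {0,5,6,7,8}→30  {1,2,5,7,8}→5  {1,2,6,7,8}→5  {2,4,5,7,8}→10  {2,5,6,7,8}→20  {3,4,5,6,8}→20  {3,4,5,7,8}→10  {4,5,6,7,8}→30
  6 left: {0,1,2,6,7,8}→15  {0,2,5,6,7,8}→60  {0,3,4,5,6,8}→60  {0,4,5,6,7,8}→90  {1,2,4,5,7,8}→15  {1,2,5,6,7,8}→30  {2,3,4,5,7,8}→20  {2,4,5,6,7,8}→60  {3,4,5,6,7,8}→60
  7 left: {0,1,2,5,6,7,8}→105  {0,2,4,5,6,7,8}→210  {0,3,4,5,6,7,8}→210  {1,2,3,4,5,7,8}→35  {1,2,4,5,6,7,8}→105  {2,3,4,5,6,7,8}→140
  placing 0:u first → 280 extensions
  placing 1:q first → 560 extensions
  placing 3:p first → 420 extensions
total linear extensions = 1260

1260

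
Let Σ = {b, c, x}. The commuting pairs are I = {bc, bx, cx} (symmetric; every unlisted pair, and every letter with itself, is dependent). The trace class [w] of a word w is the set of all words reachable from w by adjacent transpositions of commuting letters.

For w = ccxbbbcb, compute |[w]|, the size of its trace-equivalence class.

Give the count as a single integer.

280

0(c) covers ∅
1(c) covers 0:c
2(x) covers ∅
3(b) covers ∅
4(b) covers 3:b
5(b) covers 4:b
6(c) covers 1:c
7(b) covers 5:b
floor of heap: 0:c, 2:x, 3:b
completions by unplaced set U, small U first (add the entries for U minus each lowest piece of U):
  |U|=1: {2}:1  {6}:1  {7}:1
  |U|=2: {1,6}:1  {2,6}:2  {2,7}:2  {5,7}:1  {6,7}:2
  |U|=3: {0,1,6}:1  {1,2,6}:3  {1,6,7}:3  {2,5,7}:3  {2,6,7}:6  {4,5,7}:1  {5,6,7}:3
  |U|=4: {0,1,2,6}:4  {0,1,6,7}:4  {1,2,6,7}:12  {1,5,6,7}:6  {2,4,5,7}:4  {2,5,6,7}:12  {3,4,5,7}:1  {4,5,6,7}:4
  |U|=5: {0,1,2,6,7}:20  {0,1,5,6,7}:10  {1,2,5,6,7}:30  {1,4,5,6,7}:10  {2,3,4,5,7}:5  {2,4,5,6,7}:20  {3,4,5,6,7}:5
  |U|=6: {0,1,2,5,6,7}:60  {0,1,4,5,6,7}:20  {1,2,4,5,6,7}:60  {1,3,4,5,6,7}:15  {2,3,4,5,6,7}:30
  start at 0(c): 105
  start at 2(x): 35
  start at 3(b): 140
sum over floor = 280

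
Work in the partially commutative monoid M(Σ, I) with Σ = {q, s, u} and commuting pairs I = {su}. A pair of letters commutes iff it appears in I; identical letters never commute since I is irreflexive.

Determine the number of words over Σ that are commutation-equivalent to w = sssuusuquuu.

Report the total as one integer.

35

#0=s has no predecessor
#1=s depends on [0:s]
#2=s depends on [1:s]
#3=u has no predecessor
#4=u depends on [3:u]
#5=s depends on [2:s]
#6=u depends on [4:u]
#7=q depends on [5:s, 6:u]
#8=u depends on [7:q]
#9=u depends on [8:u]
#10=u depends on [9:u]
sources: [0:s, 3:u]
N(rest) = Σ N(rest − s) over sources s of rest; N(one piece) = 1:
  size 1 → [10]=1
  size 2 → [9,10]=1
  size 3 → [8,9,10]=1
  size 4 → [7,8,9,10]=1
  size 5 → [5,7,8,9,10]=1  [6,7,8,9,10]=1
  size 6 → [2,5,7,8,9,10]=1  [4,6,7,8,9,10]=1  [5,6,7,8,9,10]=2
  size 7 → [1,2,5,7,8,9,10]=1  [2,5,6,7,8,9,10]=3  [3,4,6,7,8,9,10]=1  [4,5,6,7,8,9,10]=3
  size 8 → [0,1,2,5,7,8,9,10]=1  [1,2,5,6,7,8,9,10]=4  [2,4,5,6,7,8,9,10]=6  [3,4,5,6,7,8,9,10]=4
  size 9 → [0,1,2,5,6,7,8,9,10]=5  [1,2,4,5,6,7,8,9,10]=10  [2,3,4,5,6,7,8,9,10]=10
  first=0(s) contributes 20
  first=3(u) contributes 15
|[w]| = 35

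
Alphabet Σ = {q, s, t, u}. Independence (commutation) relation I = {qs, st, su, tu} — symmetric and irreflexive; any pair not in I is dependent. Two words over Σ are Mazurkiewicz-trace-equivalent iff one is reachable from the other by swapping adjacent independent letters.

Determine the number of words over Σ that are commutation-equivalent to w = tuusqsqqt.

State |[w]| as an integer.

108

drop 0:t onto floor
drop 1:u onto floor
drop 2:u onto {1:u}
drop 3:s onto floor
drop 4:q onto {0:t, 2:u}
drop 5:s onto {3:s}
drop 6:q onto {4:q}
drop 7:q onto {6:q}
drop 8:t onto {7:q}
ground layer = {0:t, 1:u, 3:s}
drop-orders for the pieces not yet dropped (sum over which currently-grounded one goes next):
  1 to go: {5} 1  {8} 1
  2 to go: {3,5} 1  {5,8} 2  {7,8} 1
  3 to go: {3,5,8} 3  {5,7,8} 3  {6,7,8} 1
  4 to go: {3,5,7,8} 6  {4,6,7,8} 1  {5,6,7,8} 4
  5 to go: {0,4,6,7,8} 1  {2,4,6,7,8} 1  {3,5,6,7,8} 10  {4,5,6,7,8} 5
  6 to go: {0,2,4,6,7,8} 2  {0,4,5,6,7,8} 6  {1,2,4,6,7,8} 1  {2,4,5,6,7,8} 6  {3,4,5,6,7,8} 15
  7 to go: {0,1,2,4,6,7,8} 3  {0,2,4,5,6,7,8} 14  {0,3,4,5,6,7,8} 21  {1,2,4,5,6,7,8} 7  {2,3,4,5,6,7,8} 21
  if 0:t drops first: 28 orders
  if 1:u drops first: 56 orders
  if 3:s drops first: 24 orders
heap linearizations: 108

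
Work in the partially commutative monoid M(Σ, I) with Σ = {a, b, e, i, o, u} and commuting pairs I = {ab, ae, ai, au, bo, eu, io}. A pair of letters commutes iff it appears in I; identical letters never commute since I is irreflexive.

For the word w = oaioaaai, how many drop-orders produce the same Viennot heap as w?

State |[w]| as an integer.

28

drop 0:o onto floor
drop 1:a onto {0:o}
drop 2:i onto floor
drop 3:o onto {1:a}
drop 4:a onto {3:o}
drop 5:a onto {4:a}
drop 6:a onto {5:a}
drop 7:i onto {2:i}
ground layer = {0:o, 2:i}
drop-orders for the pieces not yet dropped (sum over which currently-grounded one goes next):
  1 to go: {6} 1  {7} 1
  2 to go: {2,7} 1  {5,6} 1  {6,7} 2
  3 to go: {2,6,7} 3  {4,5,6} 1  {5,6,7} 3
  4 to go: {2,5,6,7} 6  {3,4,5,6} 1  {4,5,6,7} 4
  5 to go: {1,3,4,5,6} 1  {2,4,5,6,7} 10  {3,4,5,6,7} 5
  6 to go: {0,1,3,4,5,6} 1  {1,3,4,5,6,7} 6  {2,3,4,5,6,7} 15
  if 0:o drops first: 21 orders
  if 2:i drops first: 7 orders
heap linearizations: 28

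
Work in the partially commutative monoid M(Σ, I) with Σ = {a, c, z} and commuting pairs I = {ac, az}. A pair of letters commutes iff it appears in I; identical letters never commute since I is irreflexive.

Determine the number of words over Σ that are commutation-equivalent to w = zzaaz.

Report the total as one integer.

10

drop 0:z onto floor
drop 1:z onto {0:z}
drop 2:a onto floor
drop 3:a onto {2:a}
drop 4:z onto {1:z}
ground layer = {0:z, 2:a}
drop-orders for the pieces not yet dropped (sum over which currently-grounded one goes next):
  1 to go: {3} 1  {4} 1
  2 to go: {1,4} 1  {2,3} 1  {3,4} 2
  3 to go: {0,1,4} 1  {1,3,4} 3  {2,3,4} 3
  if 0:z drops first: 6 orders
  if 2:a drops first: 4 orders
heap linearizations: 10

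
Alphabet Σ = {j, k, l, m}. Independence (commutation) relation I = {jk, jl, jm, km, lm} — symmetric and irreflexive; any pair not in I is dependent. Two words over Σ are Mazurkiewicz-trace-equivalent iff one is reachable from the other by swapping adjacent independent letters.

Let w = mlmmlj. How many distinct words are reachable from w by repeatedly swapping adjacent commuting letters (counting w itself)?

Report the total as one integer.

60

0(m) covers ∅
1(l) covers ∅
2(m) covers 0:m
3(m) covers 2:m
4(l) covers 1:l
5(j) covers ∅
floor of heap: 0:m, 1:l, 5:j
completions by unplaced set U, small U first (add the entries for U minus each lowest piece of U):
  |U|=1: {3}:1  {4}:1  {5}:1
  |U|=2: {1,4}:1  {2,3}:1  {3,4}:2  {3,5}:2  {4,5}:2
  |U|=3: {0,2,3}:1  {1,3,4}:3  {1,4,5}:3  {2,3,4}:3  {2,3,5}:3  {3,4,5}:6
  |U|=4: {0,2,3,4}:4  {0,2,3,5}:4  {1,2,3,4}:6  {1,3,4,5}:12  {2,3,4,5}:12
  start at 0(m): 30
  start at 1(l): 20
  start at 5(j): 10
sum over floor = 60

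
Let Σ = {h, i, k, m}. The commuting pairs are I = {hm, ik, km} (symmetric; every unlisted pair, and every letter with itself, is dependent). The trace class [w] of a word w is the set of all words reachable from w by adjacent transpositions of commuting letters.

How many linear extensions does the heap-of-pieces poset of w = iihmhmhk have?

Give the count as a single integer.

15

#0=i has no predecessor
#1=i depends on [0:i]
#2=h depends on [1:i]
#3=m depends on [1:i]
#4=h depends on [2:h]
#5=m depends on [3:m]
#6=h depends on [4:h]
#7=k depends on [6:h]
sources: [0:i]
N(rest) = Σ N(rest − s) over sources s of rest; N(one piece) = 1:
  size 1 → [5]=1  [7]=1
  size 2 → [3,5]=1  [5,7]=2  [6,7]=1
  size 3 → [3,5,7]=3  [4,6,7]=1  [5,6,7]=3
  size 4 → [2,4,6,7]=1  [3,5,6,7]=6  [4,5,6,7]=4
  size 5 → [2,4,5,6,7]=5  [3,4,5,6,7]=10
  size 6 → [2,3,4,5,6,7]=15
  first=0(i) contributes 15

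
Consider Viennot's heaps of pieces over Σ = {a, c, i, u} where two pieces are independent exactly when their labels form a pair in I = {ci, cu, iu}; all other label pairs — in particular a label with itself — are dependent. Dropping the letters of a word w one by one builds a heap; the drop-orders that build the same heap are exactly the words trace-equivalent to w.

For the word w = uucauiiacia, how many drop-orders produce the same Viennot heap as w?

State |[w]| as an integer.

18

0(u) covers ∅
1(u) covers 0:u
2(c) covers ∅
3(a) covers 1:u, 2:c
4(u) covers 3:a
5(i) covers 3:a
6(i) covers 5:i
7(a) covers 4:u, 6:i
8(c) covers 7:a
9(i) covers 7:a
10(a) covers 8:c, 9:i
floor of heap: 0:u, 2:c
completions by unplaced set U, small U first (add the entries for U minus each lowest piece of U):
  |U|=1: {10}:1
  |U|=2: {8,10}:1  {9,10}:1
  |U|=3: {8,9,10}:2
  |U|=4: {7,8,9,10}:2
  |U|=5: {4,7,8,9,10}:2  {6,7,8,9,10}:2
  |U|=6: {4,6,7,8,9,10}:4  {5,6,7,8,9,10}:2
  |U|=7: {4,5,6,7,8,9,10}:6
  |U|=8: {3,4,5,6,7,8,9,10}:6
  |U|=9: {1,3,4,5,6,7,8,9,10}:6  {2,3,4,5,6,7,8,9,10}:6
  start at 0(u): 12
  start at 2(c): 6
sum over floor = 18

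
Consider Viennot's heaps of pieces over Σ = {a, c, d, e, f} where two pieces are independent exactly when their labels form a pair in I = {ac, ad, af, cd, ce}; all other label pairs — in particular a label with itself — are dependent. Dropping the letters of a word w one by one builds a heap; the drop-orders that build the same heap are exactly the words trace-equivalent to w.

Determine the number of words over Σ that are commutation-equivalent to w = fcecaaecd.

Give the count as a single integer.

56

0(f) covers ∅
1(c) covers 0:f
2(e) covers 0:f
3(c) covers 1:c
4(a) covers 2:e
5(a) covers 4:a
6(e) covers 5:a
7(c) covers 3:c
8(d) covers 6:e
floor of heap: 0:f
completions by unplaced set U, small U first (add the entries for U minus each lowest piece of U):
  |U|=1: {7}:1  {8}:1
  |U|=2: {3,7}:1  {6,8}:1  {7,8}:2
  |U|=3: {1,3,7}:1  {3,7,8}:3  {5,6,8}:1  {6,7,8}:3
  |U|=4: {1,3,7,8}:4  {3,6,7,8}:6  {4,5,6,8}:1  {5,6,7,8}:4
  |U|=5: {1,3,6,7,8}:10  {2,4,5,6,8}:1  {3,5,6,7,8}:10  {4,5,6,7,8}:5
  |U|=6: {1,3,5,6,7,8}:20  {2,4,5,6,7,8}:6  {3,4,5,6,7,8}:15
  |U|=7: {1,3,4,5,6,7,8}:35  {2,3,4,5,6,7,8}:21
  start at 0(f): 56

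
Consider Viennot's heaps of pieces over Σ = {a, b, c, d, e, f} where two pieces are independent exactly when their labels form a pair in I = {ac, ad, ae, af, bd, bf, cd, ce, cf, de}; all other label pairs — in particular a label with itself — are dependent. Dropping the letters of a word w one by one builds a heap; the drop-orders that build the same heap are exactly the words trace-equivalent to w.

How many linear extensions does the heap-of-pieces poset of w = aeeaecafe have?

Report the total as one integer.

504

0(a) covers ∅
1(e) covers ∅
2(e) covers 1:e
3(a) covers 0:a
4(e) covers 2:e
5(c) covers ∅
6(a) covers 3:a
7(f) covers 4:e
8(e) covers 7:f
floor of heap: 0:a, 1:e, 5:c
completions by unplaced set U, small U first (add the entries for U minus each lowest piece of U):
  |U|=1: {5}:1  {6}:1  {8}:1
  |U|=2: {3,6}:1  {5,6}:2  {5,8}:2  {6,8}:2  {7,8}:1
  |U|=3: {0,3,6}:1  {3,5,6}:3  {3,6,8}:3  {4,7,8}:1  {5,6,8}:6  {5,7,8}:3  {6,7,8}:3
  |U|=4: {0,3,5,6}:4  {0,3,6,8}:4  {2,4,7,8}:1  {3,5,6,8}:12  {3,6,7,8}:6  {4,5,7,8}:4  {4,6,7,8}:4  {5,6,7,8}:12
  |U|=5: {0,3,5,6,8}:20  {0,3,6,7,8}:10  {1,2,4,7,8}:1  {2,4,5,7,8}:5  {2,4,6,7,8}:5  {3,4,6,7,8}:10  {3,5,6,7,8}:30  {4,5,6,7,8}:20
  |U|=6: {0,3,4,6,7,8}:20  {0,3,5,6,7,8}:60  {1,2,4,5,7,8}:6  {1,2,4,6,7,8}:6  {2,3,4,6,7,8}:15  {2,4,5,6,7,8}:30  {3,4,5,6,7,8}:60
  |U|=7: {0,2,3,4,6,7,8}:35  {0,3,4,5,6,7,8}:140  {1,2,3,4,6,7,8}:21  {1,2,4,5,6,7,8}:42  {2,3,4,5,6,7,8}:105
  start at 0(a): 168
  start at 1(e): 280
  start at 5(c): 56
sum over floor = 504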